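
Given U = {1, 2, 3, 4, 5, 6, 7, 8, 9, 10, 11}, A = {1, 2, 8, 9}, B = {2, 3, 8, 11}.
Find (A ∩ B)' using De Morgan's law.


U = {1, 2, 3, 4, 5, 6, 7, 8, 9, 10, 11}
A = {1, 2, 8, 9}, B = {2, 3, 8, 11}
A ∩ B = {2, 8}
(A ∩ B)' = U \ (A ∩ B) = {1, 3, 4, 5, 6, 7, 9, 10, 11}
Verification via A' ∪ B': A' = {3, 4, 5, 6, 7, 10, 11}, B' = {1, 4, 5, 6, 7, 9, 10}
A' ∪ B' = {1, 3, 4, 5, 6, 7, 9, 10, 11} ✓

{1, 3, 4, 5, 6, 7, 9, 10, 11}


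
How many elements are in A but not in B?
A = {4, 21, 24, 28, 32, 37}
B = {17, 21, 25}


Set A = {4, 21, 24, 28, 32, 37}
Set B = {17, 21, 25}
A \ B = {4, 24, 28, 32, 37}
|A \ B| = 5

5


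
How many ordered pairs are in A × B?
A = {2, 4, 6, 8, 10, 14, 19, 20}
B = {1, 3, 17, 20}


Set A = {2, 4, 6, 8, 10, 14, 19, 20} has 8 elements.
Set B = {1, 3, 17, 20} has 4 elements.
|A × B| = |A| × |B| = 8 × 4 = 32

32


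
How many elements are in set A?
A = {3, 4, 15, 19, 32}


Set A = {3, 4, 15, 19, 32}
Listing elements: 3, 4, 15, 19, 32
Counting: 5 elements
|A| = 5

5


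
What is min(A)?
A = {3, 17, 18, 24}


Set A = {3, 17, 18, 24}
Elements in ascending order: 3, 17, 18, 24
The smallest element is 3.

3


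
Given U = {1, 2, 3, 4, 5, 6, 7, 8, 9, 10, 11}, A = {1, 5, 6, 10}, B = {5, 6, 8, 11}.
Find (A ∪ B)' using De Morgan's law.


U = {1, 2, 3, 4, 5, 6, 7, 8, 9, 10, 11}
A = {1, 5, 6, 10}, B = {5, 6, 8, 11}
A ∪ B = {1, 5, 6, 8, 10, 11}
(A ∪ B)' = U \ (A ∪ B) = {2, 3, 4, 7, 9}
Verification via A' ∩ B': A' = {2, 3, 4, 7, 8, 9, 11}, B' = {1, 2, 3, 4, 7, 9, 10}
A' ∩ B' = {2, 3, 4, 7, 9} ✓

{2, 3, 4, 7, 9}


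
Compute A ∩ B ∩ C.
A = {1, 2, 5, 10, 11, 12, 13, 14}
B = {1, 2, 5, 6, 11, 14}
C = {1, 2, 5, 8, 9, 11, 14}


Set A = {1, 2, 5, 10, 11, 12, 13, 14}
Set B = {1, 2, 5, 6, 11, 14}
Set C = {1, 2, 5, 8, 9, 11, 14}
First, A ∩ B = {1, 2, 5, 11, 14}
Then, (A ∩ B) ∩ C = {1, 2, 5, 11, 14}

{1, 2, 5, 11, 14}


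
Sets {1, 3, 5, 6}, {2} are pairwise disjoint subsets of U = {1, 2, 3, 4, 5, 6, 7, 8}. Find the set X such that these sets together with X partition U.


U = {1, 2, 3, 4, 5, 6, 7, 8}
Shown blocks: {1, 3, 5, 6}, {2}
A partition's blocks are pairwise disjoint and cover U, so the missing block = U \ (union of shown blocks).
Union of shown blocks: {1, 2, 3, 5, 6}
Missing block = U \ (union) = {4, 7, 8}

{4, 7, 8}


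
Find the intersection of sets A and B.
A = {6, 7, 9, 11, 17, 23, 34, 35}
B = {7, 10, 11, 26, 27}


Set A = {6, 7, 9, 11, 17, 23, 34, 35}
Set B = {7, 10, 11, 26, 27}
A ∩ B includes only elements in both sets.
Check each element of A against B:
6 ✗, 7 ✓, 9 ✗, 11 ✓, 17 ✗, 23 ✗, 34 ✗, 35 ✗
A ∩ B = {7, 11}

{7, 11}


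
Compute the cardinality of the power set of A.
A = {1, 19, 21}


Set A = {1, 19, 21}
|A| = 3
The power set P(A) contains all subsets of A.
|P(A)| = 2^|A| = 2^3 = 8

8


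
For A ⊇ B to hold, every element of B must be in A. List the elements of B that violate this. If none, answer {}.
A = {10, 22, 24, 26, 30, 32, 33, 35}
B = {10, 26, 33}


Set A = {10, 22, 24, 26, 30, 32, 33, 35}
Set B = {10, 26, 33}
Check each element of B against A:
10 ∈ A, 26 ∈ A, 33 ∈ A
Elements of B not in A: {}

{}


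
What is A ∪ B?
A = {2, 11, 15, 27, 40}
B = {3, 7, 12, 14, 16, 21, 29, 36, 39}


Set A = {2, 11, 15, 27, 40}
Set B = {3, 7, 12, 14, 16, 21, 29, 36, 39}
A ∪ B includes all elements in either set.
Elements from A: {2, 11, 15, 27, 40}
Elements from B not already included: {3, 7, 12, 14, 16, 21, 29, 36, 39}
A ∪ B = {2, 3, 7, 11, 12, 14, 15, 16, 21, 27, 29, 36, 39, 40}

{2, 3, 7, 11, 12, 14, 15, 16, 21, 27, 29, 36, 39, 40}


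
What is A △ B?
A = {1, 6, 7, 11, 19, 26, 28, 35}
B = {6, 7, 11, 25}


Set A = {1, 6, 7, 11, 19, 26, 28, 35}
Set B = {6, 7, 11, 25}
A △ B = (A \ B) ∪ (B \ A)
Elements in A but not B: {1, 19, 26, 28, 35}
Elements in B but not A: {25}
A △ B = {1, 19, 25, 26, 28, 35}

{1, 19, 25, 26, 28, 35}


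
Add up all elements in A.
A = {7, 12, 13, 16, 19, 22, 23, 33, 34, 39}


Set A = {7, 12, 13, 16, 19, 22, 23, 33, 34, 39}
Sum = 7 + 12 + 13 + 16 + 19 + 22 + 23 + 33 + 34 + 39 = 218

218


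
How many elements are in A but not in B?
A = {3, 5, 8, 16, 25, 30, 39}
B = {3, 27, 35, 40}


Set A = {3, 5, 8, 16, 25, 30, 39}
Set B = {3, 27, 35, 40}
A \ B = {5, 8, 16, 25, 30, 39}
|A \ B| = 6

6


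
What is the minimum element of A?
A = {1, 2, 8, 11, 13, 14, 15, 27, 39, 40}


Set A = {1, 2, 8, 11, 13, 14, 15, 27, 39, 40}
Elements in ascending order: 1, 2, 8, 11, 13, 14, 15, 27, 39, 40
The smallest element is 1.

1


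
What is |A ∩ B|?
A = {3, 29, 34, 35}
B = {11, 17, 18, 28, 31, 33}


Set A = {3, 29, 34, 35}
Set B = {11, 17, 18, 28, 31, 33}
A ∩ B = {}
|A ∩ B| = 0

0


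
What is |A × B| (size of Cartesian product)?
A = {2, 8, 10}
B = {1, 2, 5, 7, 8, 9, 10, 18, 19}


Set A = {2, 8, 10} has 3 elements.
Set B = {1, 2, 5, 7, 8, 9, 10, 18, 19} has 9 elements.
|A × B| = |A| × |B| = 3 × 9 = 27

27


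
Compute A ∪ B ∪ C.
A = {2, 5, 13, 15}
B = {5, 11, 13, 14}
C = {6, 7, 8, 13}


Set A = {2, 5, 13, 15}
Set B = {5, 11, 13, 14}
Set C = {6, 7, 8, 13}
First, A ∪ B = {2, 5, 11, 13, 14, 15}
Then, (A ∪ B) ∪ C = {2, 5, 6, 7, 8, 11, 13, 14, 15}

{2, 5, 6, 7, 8, 11, 13, 14, 15}


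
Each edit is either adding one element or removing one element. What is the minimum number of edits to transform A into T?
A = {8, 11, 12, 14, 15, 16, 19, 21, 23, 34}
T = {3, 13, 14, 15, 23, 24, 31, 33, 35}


Set A = {8, 11, 12, 14, 15, 16, 19, 21, 23, 34}
Set T = {3, 13, 14, 15, 23, 24, 31, 33, 35}
Elements to remove from A (in A, not in T): {8, 11, 12, 16, 19, 21, 34} → 7 removals
Elements to add to A (in T, not in A): {3, 13, 24, 31, 33, 35} → 6 additions
Total edits = 7 + 6 = 13

13


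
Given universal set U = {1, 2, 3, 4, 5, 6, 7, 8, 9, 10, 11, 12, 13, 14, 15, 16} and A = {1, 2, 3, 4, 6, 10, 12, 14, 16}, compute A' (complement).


Universal set U = {1, 2, 3, 4, 5, 6, 7, 8, 9, 10, 11, 12, 13, 14, 15, 16}
Set A = {1, 2, 3, 4, 6, 10, 12, 14, 16}
A' = U \ A = elements in U but not in A
Checking each element of U:
1 (in A, exclude), 2 (in A, exclude), 3 (in A, exclude), 4 (in A, exclude), 5 (not in A, include), 6 (in A, exclude), 7 (not in A, include), 8 (not in A, include), 9 (not in A, include), 10 (in A, exclude), 11 (not in A, include), 12 (in A, exclude), 13 (not in A, include), 14 (in A, exclude), 15 (not in A, include), 16 (in A, exclude)
A' = {5, 7, 8, 9, 11, 13, 15}

{5, 7, 8, 9, 11, 13, 15}


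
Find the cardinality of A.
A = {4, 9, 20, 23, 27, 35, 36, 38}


Set A = {4, 9, 20, 23, 27, 35, 36, 38}
Listing elements: 4, 9, 20, 23, 27, 35, 36, 38
Counting: 8 elements
|A| = 8

8


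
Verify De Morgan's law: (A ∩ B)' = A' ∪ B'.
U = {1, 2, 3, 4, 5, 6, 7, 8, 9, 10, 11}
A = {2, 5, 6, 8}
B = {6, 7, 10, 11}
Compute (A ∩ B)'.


U = {1, 2, 3, 4, 5, 6, 7, 8, 9, 10, 11}
A = {2, 5, 6, 8}, B = {6, 7, 10, 11}
A ∩ B = {6}
(A ∩ B)' = U \ (A ∩ B) = {1, 2, 3, 4, 5, 7, 8, 9, 10, 11}
Verification via A' ∪ B': A' = {1, 3, 4, 7, 9, 10, 11}, B' = {1, 2, 3, 4, 5, 8, 9}
A' ∪ B' = {1, 2, 3, 4, 5, 7, 8, 9, 10, 11} ✓

{1, 2, 3, 4, 5, 7, 8, 9, 10, 11}


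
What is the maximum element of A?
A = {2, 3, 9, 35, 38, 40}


Set A = {2, 3, 9, 35, 38, 40}
Elements in ascending order: 2, 3, 9, 35, 38, 40
The largest element is 40.

40


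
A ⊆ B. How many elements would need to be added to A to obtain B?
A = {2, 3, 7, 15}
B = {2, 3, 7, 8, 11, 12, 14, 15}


Set A = {2, 3, 7, 15}, |A| = 4
Set B = {2, 3, 7, 8, 11, 12, 14, 15}, |B| = 8
Since A ⊆ B: B \ A = {8, 11, 12, 14}
|B| - |A| = 8 - 4 = 4

4


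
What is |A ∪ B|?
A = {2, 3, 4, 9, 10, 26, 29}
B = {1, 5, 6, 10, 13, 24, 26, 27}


Set A = {2, 3, 4, 9, 10, 26, 29}, |A| = 7
Set B = {1, 5, 6, 10, 13, 24, 26, 27}, |B| = 8
A ∩ B = {10, 26}, |A ∩ B| = 2
|A ∪ B| = |A| + |B| - |A ∩ B| = 7 + 8 - 2 = 13

13


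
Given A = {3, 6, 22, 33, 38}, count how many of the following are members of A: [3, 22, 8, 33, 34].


Set A = {3, 6, 22, 33, 38}
Candidates: [3, 22, 8, 33, 34]
Check each candidate:
3 ∈ A, 22 ∈ A, 8 ∉ A, 33 ∈ A, 34 ∉ A
Count of candidates in A: 3

3


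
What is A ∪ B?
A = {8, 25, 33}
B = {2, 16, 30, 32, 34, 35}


Set A = {8, 25, 33}
Set B = {2, 16, 30, 32, 34, 35}
A ∪ B includes all elements in either set.
Elements from A: {8, 25, 33}
Elements from B not already included: {2, 16, 30, 32, 34, 35}
A ∪ B = {2, 8, 16, 25, 30, 32, 33, 34, 35}

{2, 8, 16, 25, 30, 32, 33, 34, 35}


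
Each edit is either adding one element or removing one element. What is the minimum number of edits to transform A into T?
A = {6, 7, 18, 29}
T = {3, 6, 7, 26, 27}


Set A = {6, 7, 18, 29}
Set T = {3, 6, 7, 26, 27}
Elements to remove from A (in A, not in T): {18, 29} → 2 removals
Elements to add to A (in T, not in A): {3, 26, 27} → 3 additions
Total edits = 2 + 3 = 5

5


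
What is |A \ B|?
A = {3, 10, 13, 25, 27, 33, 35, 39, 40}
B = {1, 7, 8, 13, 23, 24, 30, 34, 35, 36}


Set A = {3, 10, 13, 25, 27, 33, 35, 39, 40}
Set B = {1, 7, 8, 13, 23, 24, 30, 34, 35, 36}
A \ B = {3, 10, 25, 27, 33, 39, 40}
|A \ B| = 7

7


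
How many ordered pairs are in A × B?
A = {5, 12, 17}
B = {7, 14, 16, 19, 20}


Set A = {5, 12, 17} has 3 elements.
Set B = {7, 14, 16, 19, 20} has 5 elements.
|A × B| = |A| × |B| = 3 × 5 = 15

15


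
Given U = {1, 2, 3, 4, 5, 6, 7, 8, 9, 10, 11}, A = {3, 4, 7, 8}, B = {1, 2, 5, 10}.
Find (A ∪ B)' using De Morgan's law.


U = {1, 2, 3, 4, 5, 6, 7, 8, 9, 10, 11}
A = {3, 4, 7, 8}, B = {1, 2, 5, 10}
A ∪ B = {1, 2, 3, 4, 5, 7, 8, 10}
(A ∪ B)' = U \ (A ∪ B) = {6, 9, 11}
Verification via A' ∩ B': A' = {1, 2, 5, 6, 9, 10, 11}, B' = {3, 4, 6, 7, 8, 9, 11}
A' ∩ B' = {6, 9, 11} ✓

{6, 9, 11}


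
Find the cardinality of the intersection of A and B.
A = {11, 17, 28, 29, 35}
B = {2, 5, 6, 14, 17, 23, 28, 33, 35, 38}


Set A = {11, 17, 28, 29, 35}
Set B = {2, 5, 6, 14, 17, 23, 28, 33, 35, 38}
A ∩ B = {17, 28, 35}
|A ∩ B| = 3

3


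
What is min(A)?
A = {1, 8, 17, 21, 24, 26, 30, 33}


Set A = {1, 8, 17, 21, 24, 26, 30, 33}
Elements in ascending order: 1, 8, 17, 21, 24, 26, 30, 33
The smallest element is 1.

1


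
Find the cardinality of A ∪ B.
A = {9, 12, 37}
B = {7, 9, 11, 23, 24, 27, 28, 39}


Set A = {9, 12, 37}, |A| = 3
Set B = {7, 9, 11, 23, 24, 27, 28, 39}, |B| = 8
A ∩ B = {9}, |A ∩ B| = 1
|A ∪ B| = |A| + |B| - |A ∩ B| = 3 + 8 - 1 = 10

10


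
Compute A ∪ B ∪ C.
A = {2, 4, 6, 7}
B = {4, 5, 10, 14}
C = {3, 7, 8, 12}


Set A = {2, 4, 6, 7}
Set B = {4, 5, 10, 14}
Set C = {3, 7, 8, 12}
First, A ∪ B = {2, 4, 5, 6, 7, 10, 14}
Then, (A ∪ B) ∪ C = {2, 3, 4, 5, 6, 7, 8, 10, 12, 14}

{2, 3, 4, 5, 6, 7, 8, 10, 12, 14}


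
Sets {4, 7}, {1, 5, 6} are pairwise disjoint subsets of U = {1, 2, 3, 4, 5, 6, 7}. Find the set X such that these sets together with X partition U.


U = {1, 2, 3, 4, 5, 6, 7}
Shown blocks: {4, 7}, {1, 5, 6}
A partition's blocks are pairwise disjoint and cover U, so the missing block = U \ (union of shown blocks).
Union of shown blocks: {1, 4, 5, 6, 7}
Missing block = U \ (union) = {2, 3}

{2, 3}


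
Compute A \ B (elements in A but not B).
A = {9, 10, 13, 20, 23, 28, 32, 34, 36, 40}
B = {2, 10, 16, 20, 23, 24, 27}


Set A = {9, 10, 13, 20, 23, 28, 32, 34, 36, 40}
Set B = {2, 10, 16, 20, 23, 24, 27}
A \ B includes elements in A that are not in B.
Check each element of A:
9 (not in B, keep), 10 (in B, remove), 13 (not in B, keep), 20 (in B, remove), 23 (in B, remove), 28 (not in B, keep), 32 (not in B, keep), 34 (not in B, keep), 36 (not in B, keep), 40 (not in B, keep)
A \ B = {9, 13, 28, 32, 34, 36, 40}

{9, 13, 28, 32, 34, 36, 40}


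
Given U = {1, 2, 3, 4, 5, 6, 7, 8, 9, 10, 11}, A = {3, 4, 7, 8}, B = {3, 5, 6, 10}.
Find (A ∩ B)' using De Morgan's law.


U = {1, 2, 3, 4, 5, 6, 7, 8, 9, 10, 11}
A = {3, 4, 7, 8}, B = {3, 5, 6, 10}
A ∩ B = {3}
(A ∩ B)' = U \ (A ∩ B) = {1, 2, 4, 5, 6, 7, 8, 9, 10, 11}
Verification via A' ∪ B': A' = {1, 2, 5, 6, 9, 10, 11}, B' = {1, 2, 4, 7, 8, 9, 11}
A' ∪ B' = {1, 2, 4, 5, 6, 7, 8, 9, 10, 11} ✓

{1, 2, 4, 5, 6, 7, 8, 9, 10, 11}


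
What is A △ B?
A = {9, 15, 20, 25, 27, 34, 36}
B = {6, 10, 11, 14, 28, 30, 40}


Set A = {9, 15, 20, 25, 27, 34, 36}
Set B = {6, 10, 11, 14, 28, 30, 40}
A △ B = (A \ B) ∪ (B \ A)
Elements in A but not B: {9, 15, 20, 25, 27, 34, 36}
Elements in B but not A: {6, 10, 11, 14, 28, 30, 40}
A △ B = {6, 9, 10, 11, 14, 15, 20, 25, 27, 28, 30, 34, 36, 40}

{6, 9, 10, 11, 14, 15, 20, 25, 27, 28, 30, 34, 36, 40}


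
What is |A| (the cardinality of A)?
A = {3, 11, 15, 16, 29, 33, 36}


Set A = {3, 11, 15, 16, 29, 33, 36}
Listing elements: 3, 11, 15, 16, 29, 33, 36
Counting: 7 elements
|A| = 7

7


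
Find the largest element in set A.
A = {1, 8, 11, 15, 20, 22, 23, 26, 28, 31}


Set A = {1, 8, 11, 15, 20, 22, 23, 26, 28, 31}
Elements in ascending order: 1, 8, 11, 15, 20, 22, 23, 26, 28, 31
The largest element is 31.

31


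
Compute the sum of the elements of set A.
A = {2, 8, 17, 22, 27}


Set A = {2, 8, 17, 22, 27}
Sum = 2 + 8 + 17 + 22 + 27 = 76

76


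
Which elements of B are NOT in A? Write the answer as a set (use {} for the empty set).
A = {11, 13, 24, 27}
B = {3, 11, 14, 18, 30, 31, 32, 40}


Set A = {11, 13, 24, 27}
Set B = {3, 11, 14, 18, 30, 31, 32, 40}
Check each element of B against A:
3 ∉ A (include), 11 ∈ A, 14 ∉ A (include), 18 ∉ A (include), 30 ∉ A (include), 31 ∉ A (include), 32 ∉ A (include), 40 ∉ A (include)
Elements of B not in A: {3, 14, 18, 30, 31, 32, 40}

{3, 14, 18, 30, 31, 32, 40}


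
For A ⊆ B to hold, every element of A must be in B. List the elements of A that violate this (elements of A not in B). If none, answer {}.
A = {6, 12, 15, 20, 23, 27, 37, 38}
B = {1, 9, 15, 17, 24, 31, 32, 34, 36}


Set A = {6, 12, 15, 20, 23, 27, 37, 38}
Set B = {1, 9, 15, 17, 24, 31, 32, 34, 36}
Check each element of A against B:
6 ∉ B (include), 12 ∉ B (include), 15 ∈ B, 20 ∉ B (include), 23 ∉ B (include), 27 ∉ B (include), 37 ∉ B (include), 38 ∉ B (include)
Elements of A not in B: {6, 12, 20, 23, 27, 37, 38}

{6, 12, 20, 23, 27, 37, 38}


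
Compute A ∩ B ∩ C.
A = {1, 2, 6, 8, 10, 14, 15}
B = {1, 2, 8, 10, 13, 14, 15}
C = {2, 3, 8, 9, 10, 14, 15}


Set A = {1, 2, 6, 8, 10, 14, 15}
Set B = {1, 2, 8, 10, 13, 14, 15}
Set C = {2, 3, 8, 9, 10, 14, 15}
First, A ∩ B = {1, 2, 8, 10, 14, 15}
Then, (A ∩ B) ∩ C = {2, 8, 10, 14, 15}

{2, 8, 10, 14, 15}


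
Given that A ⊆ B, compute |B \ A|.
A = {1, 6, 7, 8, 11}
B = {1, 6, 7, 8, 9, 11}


Set A = {1, 6, 7, 8, 11}, |A| = 5
Set B = {1, 6, 7, 8, 9, 11}, |B| = 6
Since A ⊆ B: B \ A = {9}
|B| - |A| = 6 - 5 = 1

1


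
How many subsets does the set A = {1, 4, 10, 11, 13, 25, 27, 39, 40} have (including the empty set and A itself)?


Set A = {1, 4, 10, 11, 13, 25, 27, 39, 40}
|A| = 9
The power set P(A) contains all subsets of A.
|P(A)| = 2^|A| = 2^9 = 512

512


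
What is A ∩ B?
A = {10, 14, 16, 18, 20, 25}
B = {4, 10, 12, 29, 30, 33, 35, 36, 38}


Set A = {10, 14, 16, 18, 20, 25}
Set B = {4, 10, 12, 29, 30, 33, 35, 36, 38}
A ∩ B includes only elements in both sets.
Check each element of A against B:
10 ✓, 14 ✗, 16 ✗, 18 ✗, 20 ✗, 25 ✗
A ∩ B = {10}

{10}


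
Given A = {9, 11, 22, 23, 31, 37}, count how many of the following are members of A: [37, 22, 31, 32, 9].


Set A = {9, 11, 22, 23, 31, 37}
Candidates: [37, 22, 31, 32, 9]
Check each candidate:
37 ∈ A, 22 ∈ A, 31 ∈ A, 32 ∉ A, 9 ∈ A
Count of candidates in A: 4

4


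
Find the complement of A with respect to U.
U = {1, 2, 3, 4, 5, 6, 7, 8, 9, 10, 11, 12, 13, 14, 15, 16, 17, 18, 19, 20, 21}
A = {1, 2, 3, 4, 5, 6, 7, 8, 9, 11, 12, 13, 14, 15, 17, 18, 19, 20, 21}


Universal set U = {1, 2, 3, 4, 5, 6, 7, 8, 9, 10, 11, 12, 13, 14, 15, 16, 17, 18, 19, 20, 21}
Set A = {1, 2, 3, 4, 5, 6, 7, 8, 9, 11, 12, 13, 14, 15, 17, 18, 19, 20, 21}
A' = U \ A = elements in U but not in A
Checking each element of U:
1 (in A, exclude), 2 (in A, exclude), 3 (in A, exclude), 4 (in A, exclude), 5 (in A, exclude), 6 (in A, exclude), 7 (in A, exclude), 8 (in A, exclude), 9 (in A, exclude), 10 (not in A, include), 11 (in A, exclude), 12 (in A, exclude), 13 (in A, exclude), 14 (in A, exclude), 15 (in A, exclude), 16 (not in A, include), 17 (in A, exclude), 18 (in A, exclude), 19 (in A, exclude), 20 (in A, exclude), 21 (in A, exclude)
A' = {10, 16}

{10, 16}


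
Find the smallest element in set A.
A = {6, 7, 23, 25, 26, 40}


Set A = {6, 7, 23, 25, 26, 40}
Elements in ascending order: 6, 7, 23, 25, 26, 40
The smallest element is 6.

6


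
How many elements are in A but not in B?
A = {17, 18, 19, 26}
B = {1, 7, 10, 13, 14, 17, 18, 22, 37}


Set A = {17, 18, 19, 26}
Set B = {1, 7, 10, 13, 14, 17, 18, 22, 37}
A \ B = {19, 26}
|A \ B| = 2

2


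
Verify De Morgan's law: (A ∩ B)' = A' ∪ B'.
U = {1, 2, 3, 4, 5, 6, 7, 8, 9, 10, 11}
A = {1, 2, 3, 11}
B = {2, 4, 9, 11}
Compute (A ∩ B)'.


U = {1, 2, 3, 4, 5, 6, 7, 8, 9, 10, 11}
A = {1, 2, 3, 11}, B = {2, 4, 9, 11}
A ∩ B = {2, 11}
(A ∩ B)' = U \ (A ∩ B) = {1, 3, 4, 5, 6, 7, 8, 9, 10}
Verification via A' ∪ B': A' = {4, 5, 6, 7, 8, 9, 10}, B' = {1, 3, 5, 6, 7, 8, 10}
A' ∪ B' = {1, 3, 4, 5, 6, 7, 8, 9, 10} ✓

{1, 3, 4, 5, 6, 7, 8, 9, 10}


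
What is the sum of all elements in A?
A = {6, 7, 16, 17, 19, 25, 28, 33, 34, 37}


Set A = {6, 7, 16, 17, 19, 25, 28, 33, 34, 37}
Sum = 6 + 7 + 16 + 17 + 19 + 25 + 28 + 33 + 34 + 37 = 222

222


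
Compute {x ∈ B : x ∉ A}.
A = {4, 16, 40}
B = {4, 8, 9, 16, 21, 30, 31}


Set A = {4, 16, 40}
Set B = {4, 8, 9, 16, 21, 30, 31}
Check each element of B against A:
4 ∈ A, 8 ∉ A (include), 9 ∉ A (include), 16 ∈ A, 21 ∉ A (include), 30 ∉ A (include), 31 ∉ A (include)
Elements of B not in A: {8, 9, 21, 30, 31}

{8, 9, 21, 30, 31}


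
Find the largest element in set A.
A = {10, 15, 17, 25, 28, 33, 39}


Set A = {10, 15, 17, 25, 28, 33, 39}
Elements in ascending order: 10, 15, 17, 25, 28, 33, 39
The largest element is 39.

39


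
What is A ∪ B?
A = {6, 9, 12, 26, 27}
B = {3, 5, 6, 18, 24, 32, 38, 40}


Set A = {6, 9, 12, 26, 27}
Set B = {3, 5, 6, 18, 24, 32, 38, 40}
A ∪ B includes all elements in either set.
Elements from A: {6, 9, 12, 26, 27}
Elements from B not already included: {3, 5, 18, 24, 32, 38, 40}
A ∪ B = {3, 5, 6, 9, 12, 18, 24, 26, 27, 32, 38, 40}

{3, 5, 6, 9, 12, 18, 24, 26, 27, 32, 38, 40}


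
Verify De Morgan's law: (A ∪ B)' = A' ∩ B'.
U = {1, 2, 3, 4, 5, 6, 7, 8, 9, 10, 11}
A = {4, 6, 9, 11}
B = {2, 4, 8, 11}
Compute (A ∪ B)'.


U = {1, 2, 3, 4, 5, 6, 7, 8, 9, 10, 11}
A = {4, 6, 9, 11}, B = {2, 4, 8, 11}
A ∪ B = {2, 4, 6, 8, 9, 11}
(A ∪ B)' = U \ (A ∪ B) = {1, 3, 5, 7, 10}
Verification via A' ∩ B': A' = {1, 2, 3, 5, 7, 8, 10}, B' = {1, 3, 5, 6, 7, 9, 10}
A' ∩ B' = {1, 3, 5, 7, 10} ✓

{1, 3, 5, 7, 10}


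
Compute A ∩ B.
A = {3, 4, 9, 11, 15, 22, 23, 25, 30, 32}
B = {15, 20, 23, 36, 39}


Set A = {3, 4, 9, 11, 15, 22, 23, 25, 30, 32}
Set B = {15, 20, 23, 36, 39}
A ∩ B includes only elements in both sets.
Check each element of A against B:
3 ✗, 4 ✗, 9 ✗, 11 ✗, 15 ✓, 22 ✗, 23 ✓, 25 ✗, 30 ✗, 32 ✗
A ∩ B = {15, 23}

{15, 23}


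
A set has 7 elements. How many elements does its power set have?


The set has 7 elements.
The power set contains all possible subsets.
|P(A)| = 2^|A| = 2^7 = 128

128


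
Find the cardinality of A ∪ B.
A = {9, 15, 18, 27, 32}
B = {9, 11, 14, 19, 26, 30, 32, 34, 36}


Set A = {9, 15, 18, 27, 32}, |A| = 5
Set B = {9, 11, 14, 19, 26, 30, 32, 34, 36}, |B| = 9
A ∩ B = {9, 32}, |A ∩ B| = 2
|A ∪ B| = |A| + |B| - |A ∩ B| = 5 + 9 - 2 = 12

12


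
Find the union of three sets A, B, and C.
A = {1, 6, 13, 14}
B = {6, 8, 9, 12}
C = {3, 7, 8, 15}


Set A = {1, 6, 13, 14}
Set B = {6, 8, 9, 12}
Set C = {3, 7, 8, 15}
First, A ∪ B = {1, 6, 8, 9, 12, 13, 14}
Then, (A ∪ B) ∪ C = {1, 3, 6, 7, 8, 9, 12, 13, 14, 15}

{1, 3, 6, 7, 8, 9, 12, 13, 14, 15}


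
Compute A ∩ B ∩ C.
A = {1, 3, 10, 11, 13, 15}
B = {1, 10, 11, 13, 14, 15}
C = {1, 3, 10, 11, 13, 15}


Set A = {1, 3, 10, 11, 13, 15}
Set B = {1, 10, 11, 13, 14, 15}
Set C = {1, 3, 10, 11, 13, 15}
First, A ∩ B = {1, 10, 11, 13, 15}
Then, (A ∩ B) ∩ C = {1, 10, 11, 13, 15}

{1, 10, 11, 13, 15}


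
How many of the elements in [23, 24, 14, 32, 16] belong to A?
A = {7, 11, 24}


Set A = {7, 11, 24}
Candidates: [23, 24, 14, 32, 16]
Check each candidate:
23 ∉ A, 24 ∈ A, 14 ∉ A, 32 ∉ A, 16 ∉ A
Count of candidates in A: 1

1


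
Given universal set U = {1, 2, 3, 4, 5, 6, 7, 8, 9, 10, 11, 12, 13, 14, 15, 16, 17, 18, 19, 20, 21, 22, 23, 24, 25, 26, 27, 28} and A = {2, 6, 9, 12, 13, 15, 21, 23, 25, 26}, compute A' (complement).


Universal set U = {1, 2, 3, 4, 5, 6, 7, 8, 9, 10, 11, 12, 13, 14, 15, 16, 17, 18, 19, 20, 21, 22, 23, 24, 25, 26, 27, 28}
Set A = {2, 6, 9, 12, 13, 15, 21, 23, 25, 26}
A' = U \ A = elements in U but not in A
Checking each element of U:
1 (not in A, include), 2 (in A, exclude), 3 (not in A, include), 4 (not in A, include), 5 (not in A, include), 6 (in A, exclude), 7 (not in A, include), 8 (not in A, include), 9 (in A, exclude), 10 (not in A, include), 11 (not in A, include), 12 (in A, exclude), 13 (in A, exclude), 14 (not in A, include), 15 (in A, exclude), 16 (not in A, include), 17 (not in A, include), 18 (not in A, include), 19 (not in A, include), 20 (not in A, include), 21 (in A, exclude), 22 (not in A, include), 23 (in A, exclude), 24 (not in A, include), 25 (in A, exclude), 26 (in A, exclude), 27 (not in A, include), 28 (not in A, include)
A' = {1, 3, 4, 5, 7, 8, 10, 11, 14, 16, 17, 18, 19, 20, 22, 24, 27, 28}

{1, 3, 4, 5, 7, 8, 10, 11, 14, 16, 17, 18, 19, 20, 22, 24, 27, 28}


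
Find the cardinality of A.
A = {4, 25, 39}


Set A = {4, 25, 39}
Listing elements: 4, 25, 39
Counting: 3 elements
|A| = 3

3


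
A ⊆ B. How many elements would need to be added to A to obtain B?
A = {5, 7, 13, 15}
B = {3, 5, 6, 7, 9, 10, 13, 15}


Set A = {5, 7, 13, 15}, |A| = 4
Set B = {3, 5, 6, 7, 9, 10, 13, 15}, |B| = 8
Since A ⊆ B: B \ A = {3, 6, 9, 10}
|B| - |A| = 8 - 4 = 4

4


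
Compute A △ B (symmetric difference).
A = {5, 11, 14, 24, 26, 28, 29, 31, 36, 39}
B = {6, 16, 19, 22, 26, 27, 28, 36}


Set A = {5, 11, 14, 24, 26, 28, 29, 31, 36, 39}
Set B = {6, 16, 19, 22, 26, 27, 28, 36}
A △ B = (A \ B) ∪ (B \ A)
Elements in A but not B: {5, 11, 14, 24, 29, 31, 39}
Elements in B but not A: {6, 16, 19, 22, 27}
A △ B = {5, 6, 11, 14, 16, 19, 22, 24, 27, 29, 31, 39}

{5, 6, 11, 14, 16, 19, 22, 24, 27, 29, 31, 39}


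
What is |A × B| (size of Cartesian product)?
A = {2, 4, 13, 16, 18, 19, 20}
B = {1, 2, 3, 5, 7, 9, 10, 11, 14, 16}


Set A = {2, 4, 13, 16, 18, 19, 20} has 7 elements.
Set B = {1, 2, 3, 5, 7, 9, 10, 11, 14, 16} has 10 elements.
|A × B| = |A| × |B| = 7 × 10 = 70

70


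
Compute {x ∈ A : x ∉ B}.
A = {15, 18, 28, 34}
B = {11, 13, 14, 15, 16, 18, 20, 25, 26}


Set A = {15, 18, 28, 34}
Set B = {11, 13, 14, 15, 16, 18, 20, 25, 26}
Check each element of A against B:
15 ∈ B, 18 ∈ B, 28 ∉ B (include), 34 ∉ B (include)
Elements of A not in B: {28, 34}

{28, 34}


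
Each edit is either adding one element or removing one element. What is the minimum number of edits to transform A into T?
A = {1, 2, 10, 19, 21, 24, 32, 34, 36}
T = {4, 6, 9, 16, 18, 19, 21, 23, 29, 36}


Set A = {1, 2, 10, 19, 21, 24, 32, 34, 36}
Set T = {4, 6, 9, 16, 18, 19, 21, 23, 29, 36}
Elements to remove from A (in A, not in T): {1, 2, 10, 24, 32, 34} → 6 removals
Elements to add to A (in T, not in A): {4, 6, 9, 16, 18, 23, 29} → 7 additions
Total edits = 6 + 7 = 13

13


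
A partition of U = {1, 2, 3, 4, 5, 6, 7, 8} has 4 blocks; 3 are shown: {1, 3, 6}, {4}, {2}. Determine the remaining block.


U = {1, 2, 3, 4, 5, 6, 7, 8}
Shown blocks: {1, 3, 6}, {4}, {2}
A partition's blocks are pairwise disjoint and cover U, so the missing block = U \ (union of shown blocks).
Union of shown blocks: {1, 2, 3, 4, 6}
Missing block = U \ (union) = {5, 7, 8}

{5, 7, 8}


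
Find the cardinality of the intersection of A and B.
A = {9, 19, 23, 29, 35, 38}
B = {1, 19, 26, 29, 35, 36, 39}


Set A = {9, 19, 23, 29, 35, 38}
Set B = {1, 19, 26, 29, 35, 36, 39}
A ∩ B = {19, 29, 35}
|A ∩ B| = 3

3


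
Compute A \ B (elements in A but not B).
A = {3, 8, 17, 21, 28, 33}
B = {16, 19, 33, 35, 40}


Set A = {3, 8, 17, 21, 28, 33}
Set B = {16, 19, 33, 35, 40}
A \ B includes elements in A that are not in B.
Check each element of A:
3 (not in B, keep), 8 (not in B, keep), 17 (not in B, keep), 21 (not in B, keep), 28 (not in B, keep), 33 (in B, remove)
A \ B = {3, 8, 17, 21, 28}

{3, 8, 17, 21, 28}


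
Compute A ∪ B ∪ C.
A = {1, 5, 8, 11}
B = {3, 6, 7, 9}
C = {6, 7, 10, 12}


Set A = {1, 5, 8, 11}
Set B = {3, 6, 7, 9}
Set C = {6, 7, 10, 12}
First, A ∪ B = {1, 3, 5, 6, 7, 8, 9, 11}
Then, (A ∪ B) ∪ C = {1, 3, 5, 6, 7, 8, 9, 10, 11, 12}

{1, 3, 5, 6, 7, 8, 9, 10, 11, 12}


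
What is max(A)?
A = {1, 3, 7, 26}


Set A = {1, 3, 7, 26}
Elements in ascending order: 1, 3, 7, 26
The largest element is 26.

26


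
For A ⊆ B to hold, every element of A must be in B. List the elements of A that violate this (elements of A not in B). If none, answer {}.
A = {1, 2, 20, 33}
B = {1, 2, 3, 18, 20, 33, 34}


Set A = {1, 2, 20, 33}
Set B = {1, 2, 3, 18, 20, 33, 34}
Check each element of A against B:
1 ∈ B, 2 ∈ B, 20 ∈ B, 33 ∈ B
Elements of A not in B: {}

{}


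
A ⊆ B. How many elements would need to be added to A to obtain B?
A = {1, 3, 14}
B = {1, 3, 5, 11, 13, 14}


Set A = {1, 3, 14}, |A| = 3
Set B = {1, 3, 5, 11, 13, 14}, |B| = 6
Since A ⊆ B: B \ A = {5, 11, 13}
|B| - |A| = 6 - 3 = 3

3


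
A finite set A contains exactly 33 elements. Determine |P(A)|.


The set has 33 elements.
The power set contains all possible subsets.
|P(A)| = 2^|A| = 2^33 = 8589934592

8589934592


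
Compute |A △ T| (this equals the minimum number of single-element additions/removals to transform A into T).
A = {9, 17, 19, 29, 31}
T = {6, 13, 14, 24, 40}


Set A = {9, 17, 19, 29, 31}
Set T = {6, 13, 14, 24, 40}
Elements to remove from A (in A, not in T): {9, 17, 19, 29, 31} → 5 removals
Elements to add to A (in T, not in A): {6, 13, 14, 24, 40} → 5 additions
Total edits = 5 + 5 = 10

10


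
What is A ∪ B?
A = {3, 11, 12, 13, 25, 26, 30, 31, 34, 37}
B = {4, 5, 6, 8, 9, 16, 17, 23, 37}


Set A = {3, 11, 12, 13, 25, 26, 30, 31, 34, 37}
Set B = {4, 5, 6, 8, 9, 16, 17, 23, 37}
A ∪ B includes all elements in either set.
Elements from A: {3, 11, 12, 13, 25, 26, 30, 31, 34, 37}
Elements from B not already included: {4, 5, 6, 8, 9, 16, 17, 23}
A ∪ B = {3, 4, 5, 6, 8, 9, 11, 12, 13, 16, 17, 23, 25, 26, 30, 31, 34, 37}

{3, 4, 5, 6, 8, 9, 11, 12, 13, 16, 17, 23, 25, 26, 30, 31, 34, 37}


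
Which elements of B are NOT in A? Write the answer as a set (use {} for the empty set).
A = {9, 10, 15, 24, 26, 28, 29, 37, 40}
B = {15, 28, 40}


Set A = {9, 10, 15, 24, 26, 28, 29, 37, 40}
Set B = {15, 28, 40}
Check each element of B against A:
15 ∈ A, 28 ∈ A, 40 ∈ A
Elements of B not in A: {}

{}


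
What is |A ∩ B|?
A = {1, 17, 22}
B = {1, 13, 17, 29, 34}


Set A = {1, 17, 22}
Set B = {1, 13, 17, 29, 34}
A ∩ B = {1, 17}
|A ∩ B| = 2

2


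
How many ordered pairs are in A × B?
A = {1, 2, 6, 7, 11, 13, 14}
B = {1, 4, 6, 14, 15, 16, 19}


Set A = {1, 2, 6, 7, 11, 13, 14} has 7 elements.
Set B = {1, 4, 6, 14, 15, 16, 19} has 7 elements.
|A × B| = |A| × |B| = 7 × 7 = 49

49


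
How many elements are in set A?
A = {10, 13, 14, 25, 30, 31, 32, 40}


Set A = {10, 13, 14, 25, 30, 31, 32, 40}
Listing elements: 10, 13, 14, 25, 30, 31, 32, 40
Counting: 8 elements
|A| = 8

8


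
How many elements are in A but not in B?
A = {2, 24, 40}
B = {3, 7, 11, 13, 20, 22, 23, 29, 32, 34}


Set A = {2, 24, 40}
Set B = {3, 7, 11, 13, 20, 22, 23, 29, 32, 34}
A \ B = {2, 24, 40}
|A \ B| = 3

3


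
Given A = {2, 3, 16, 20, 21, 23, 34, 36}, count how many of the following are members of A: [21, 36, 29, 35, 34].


Set A = {2, 3, 16, 20, 21, 23, 34, 36}
Candidates: [21, 36, 29, 35, 34]
Check each candidate:
21 ∈ A, 36 ∈ A, 29 ∉ A, 35 ∉ A, 34 ∈ A
Count of candidates in A: 3

3


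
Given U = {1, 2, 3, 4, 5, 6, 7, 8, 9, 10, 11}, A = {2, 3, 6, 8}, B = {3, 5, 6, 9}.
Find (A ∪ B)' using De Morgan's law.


U = {1, 2, 3, 4, 5, 6, 7, 8, 9, 10, 11}
A = {2, 3, 6, 8}, B = {3, 5, 6, 9}
A ∪ B = {2, 3, 5, 6, 8, 9}
(A ∪ B)' = U \ (A ∪ B) = {1, 4, 7, 10, 11}
Verification via A' ∩ B': A' = {1, 4, 5, 7, 9, 10, 11}, B' = {1, 2, 4, 7, 8, 10, 11}
A' ∩ B' = {1, 4, 7, 10, 11} ✓

{1, 4, 7, 10, 11}


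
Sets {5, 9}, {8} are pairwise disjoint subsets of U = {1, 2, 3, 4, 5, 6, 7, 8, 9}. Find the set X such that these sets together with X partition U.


U = {1, 2, 3, 4, 5, 6, 7, 8, 9}
Shown blocks: {5, 9}, {8}
A partition's blocks are pairwise disjoint and cover U, so the missing block = U \ (union of shown blocks).
Union of shown blocks: {5, 8, 9}
Missing block = U \ (union) = {1, 2, 3, 4, 6, 7}

{1, 2, 3, 4, 6, 7}


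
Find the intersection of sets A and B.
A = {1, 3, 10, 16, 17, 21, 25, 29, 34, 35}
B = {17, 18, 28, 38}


Set A = {1, 3, 10, 16, 17, 21, 25, 29, 34, 35}
Set B = {17, 18, 28, 38}
A ∩ B includes only elements in both sets.
Check each element of A against B:
1 ✗, 3 ✗, 10 ✗, 16 ✗, 17 ✓, 21 ✗, 25 ✗, 29 ✗, 34 ✗, 35 ✗
A ∩ B = {17}

{17}


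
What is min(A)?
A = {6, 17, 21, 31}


Set A = {6, 17, 21, 31}
Elements in ascending order: 6, 17, 21, 31
The smallest element is 6.

6


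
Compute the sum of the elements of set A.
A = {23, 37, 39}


Set A = {23, 37, 39}
Sum = 23 + 37 + 39 = 99

99


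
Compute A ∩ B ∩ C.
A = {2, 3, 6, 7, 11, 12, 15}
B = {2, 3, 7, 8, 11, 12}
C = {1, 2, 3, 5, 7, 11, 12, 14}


Set A = {2, 3, 6, 7, 11, 12, 15}
Set B = {2, 3, 7, 8, 11, 12}
Set C = {1, 2, 3, 5, 7, 11, 12, 14}
First, A ∩ B = {2, 3, 7, 11, 12}
Then, (A ∩ B) ∩ C = {2, 3, 7, 11, 12}

{2, 3, 7, 11, 12}


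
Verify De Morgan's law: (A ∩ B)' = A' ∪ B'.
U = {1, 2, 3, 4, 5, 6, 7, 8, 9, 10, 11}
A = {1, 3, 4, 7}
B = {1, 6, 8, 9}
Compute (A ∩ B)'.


U = {1, 2, 3, 4, 5, 6, 7, 8, 9, 10, 11}
A = {1, 3, 4, 7}, B = {1, 6, 8, 9}
A ∩ B = {1}
(A ∩ B)' = U \ (A ∩ B) = {2, 3, 4, 5, 6, 7, 8, 9, 10, 11}
Verification via A' ∪ B': A' = {2, 5, 6, 8, 9, 10, 11}, B' = {2, 3, 4, 5, 7, 10, 11}
A' ∪ B' = {2, 3, 4, 5, 6, 7, 8, 9, 10, 11} ✓

{2, 3, 4, 5, 6, 7, 8, 9, 10, 11}


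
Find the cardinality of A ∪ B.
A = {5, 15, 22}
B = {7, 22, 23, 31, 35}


Set A = {5, 15, 22}, |A| = 3
Set B = {7, 22, 23, 31, 35}, |B| = 5
A ∩ B = {22}, |A ∩ B| = 1
|A ∪ B| = |A| + |B| - |A ∩ B| = 3 + 5 - 1 = 7

7


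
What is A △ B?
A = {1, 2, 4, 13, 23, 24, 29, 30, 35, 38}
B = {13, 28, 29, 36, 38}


Set A = {1, 2, 4, 13, 23, 24, 29, 30, 35, 38}
Set B = {13, 28, 29, 36, 38}
A △ B = (A \ B) ∪ (B \ A)
Elements in A but not B: {1, 2, 4, 23, 24, 30, 35}
Elements in B but not A: {28, 36}
A △ B = {1, 2, 4, 23, 24, 28, 30, 35, 36}

{1, 2, 4, 23, 24, 28, 30, 35, 36}


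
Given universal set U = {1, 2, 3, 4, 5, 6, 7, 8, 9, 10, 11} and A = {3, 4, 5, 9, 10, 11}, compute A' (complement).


Universal set U = {1, 2, 3, 4, 5, 6, 7, 8, 9, 10, 11}
Set A = {3, 4, 5, 9, 10, 11}
A' = U \ A = elements in U but not in A
Checking each element of U:
1 (not in A, include), 2 (not in A, include), 3 (in A, exclude), 4 (in A, exclude), 5 (in A, exclude), 6 (not in A, include), 7 (not in A, include), 8 (not in A, include), 9 (in A, exclude), 10 (in A, exclude), 11 (in A, exclude)
A' = {1, 2, 6, 7, 8}

{1, 2, 6, 7, 8}


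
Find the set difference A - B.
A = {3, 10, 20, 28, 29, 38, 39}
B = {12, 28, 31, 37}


Set A = {3, 10, 20, 28, 29, 38, 39}
Set B = {12, 28, 31, 37}
A \ B includes elements in A that are not in B.
Check each element of A:
3 (not in B, keep), 10 (not in B, keep), 20 (not in B, keep), 28 (in B, remove), 29 (not in B, keep), 38 (not in B, keep), 39 (not in B, keep)
A \ B = {3, 10, 20, 29, 38, 39}

{3, 10, 20, 29, 38, 39}


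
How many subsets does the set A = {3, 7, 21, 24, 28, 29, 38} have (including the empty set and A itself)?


Set A = {3, 7, 21, 24, 28, 29, 38}
|A| = 7
The power set P(A) contains all subsets of A.
|P(A)| = 2^|A| = 2^7 = 128

128


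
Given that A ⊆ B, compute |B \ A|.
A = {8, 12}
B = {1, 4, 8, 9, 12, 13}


Set A = {8, 12}, |A| = 2
Set B = {1, 4, 8, 9, 12, 13}, |B| = 6
Since A ⊆ B: B \ A = {1, 4, 9, 13}
|B| - |A| = 6 - 2 = 4

4


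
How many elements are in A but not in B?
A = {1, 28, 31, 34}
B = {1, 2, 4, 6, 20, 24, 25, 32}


Set A = {1, 28, 31, 34}
Set B = {1, 2, 4, 6, 20, 24, 25, 32}
A \ B = {28, 31, 34}
|A \ B| = 3

3


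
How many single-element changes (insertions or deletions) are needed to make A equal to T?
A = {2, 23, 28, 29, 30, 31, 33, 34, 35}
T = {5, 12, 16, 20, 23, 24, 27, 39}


Set A = {2, 23, 28, 29, 30, 31, 33, 34, 35}
Set T = {5, 12, 16, 20, 23, 24, 27, 39}
Elements to remove from A (in A, not in T): {2, 28, 29, 30, 31, 33, 34, 35} → 8 removals
Elements to add to A (in T, not in A): {5, 12, 16, 20, 24, 27, 39} → 7 additions
Total edits = 8 + 7 = 15

15


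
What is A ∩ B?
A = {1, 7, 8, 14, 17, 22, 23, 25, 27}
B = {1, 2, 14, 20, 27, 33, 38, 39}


Set A = {1, 7, 8, 14, 17, 22, 23, 25, 27}
Set B = {1, 2, 14, 20, 27, 33, 38, 39}
A ∩ B includes only elements in both sets.
Check each element of A against B:
1 ✓, 7 ✗, 8 ✗, 14 ✓, 17 ✗, 22 ✗, 23 ✗, 25 ✗, 27 ✓
A ∩ B = {1, 14, 27}

{1, 14, 27}


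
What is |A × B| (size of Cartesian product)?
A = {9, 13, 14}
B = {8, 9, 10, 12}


Set A = {9, 13, 14} has 3 elements.
Set B = {8, 9, 10, 12} has 4 elements.
|A × B| = |A| × |B| = 3 × 4 = 12

12


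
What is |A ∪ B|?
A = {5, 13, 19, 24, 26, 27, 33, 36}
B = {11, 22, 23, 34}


Set A = {5, 13, 19, 24, 26, 27, 33, 36}, |A| = 8
Set B = {11, 22, 23, 34}, |B| = 4
A ∩ B = {}, |A ∩ B| = 0
|A ∪ B| = |A| + |B| - |A ∩ B| = 8 + 4 - 0 = 12

12


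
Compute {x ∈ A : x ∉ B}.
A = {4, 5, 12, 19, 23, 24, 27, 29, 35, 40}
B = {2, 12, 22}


Set A = {4, 5, 12, 19, 23, 24, 27, 29, 35, 40}
Set B = {2, 12, 22}
Check each element of A against B:
4 ∉ B (include), 5 ∉ B (include), 12 ∈ B, 19 ∉ B (include), 23 ∉ B (include), 24 ∉ B (include), 27 ∉ B (include), 29 ∉ B (include), 35 ∉ B (include), 40 ∉ B (include)
Elements of A not in B: {4, 5, 19, 23, 24, 27, 29, 35, 40}

{4, 5, 19, 23, 24, 27, 29, 35, 40}


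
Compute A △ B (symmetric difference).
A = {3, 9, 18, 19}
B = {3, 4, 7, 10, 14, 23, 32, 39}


Set A = {3, 9, 18, 19}
Set B = {3, 4, 7, 10, 14, 23, 32, 39}
A △ B = (A \ B) ∪ (B \ A)
Elements in A but not B: {9, 18, 19}
Elements in B but not A: {4, 7, 10, 14, 23, 32, 39}
A △ B = {4, 7, 9, 10, 14, 18, 19, 23, 32, 39}

{4, 7, 9, 10, 14, 18, 19, 23, 32, 39}


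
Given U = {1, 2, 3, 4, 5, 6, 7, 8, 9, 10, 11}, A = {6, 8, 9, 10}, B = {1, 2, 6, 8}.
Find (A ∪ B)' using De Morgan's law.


U = {1, 2, 3, 4, 5, 6, 7, 8, 9, 10, 11}
A = {6, 8, 9, 10}, B = {1, 2, 6, 8}
A ∪ B = {1, 2, 6, 8, 9, 10}
(A ∪ B)' = U \ (A ∪ B) = {3, 4, 5, 7, 11}
Verification via A' ∩ B': A' = {1, 2, 3, 4, 5, 7, 11}, B' = {3, 4, 5, 7, 9, 10, 11}
A' ∩ B' = {3, 4, 5, 7, 11} ✓

{3, 4, 5, 7, 11}


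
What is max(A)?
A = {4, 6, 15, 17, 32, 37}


Set A = {4, 6, 15, 17, 32, 37}
Elements in ascending order: 4, 6, 15, 17, 32, 37
The largest element is 37.

37


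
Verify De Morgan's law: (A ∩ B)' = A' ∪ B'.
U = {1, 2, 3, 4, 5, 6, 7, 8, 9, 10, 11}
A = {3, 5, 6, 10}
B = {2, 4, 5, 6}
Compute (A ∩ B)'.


U = {1, 2, 3, 4, 5, 6, 7, 8, 9, 10, 11}
A = {3, 5, 6, 10}, B = {2, 4, 5, 6}
A ∩ B = {5, 6}
(A ∩ B)' = U \ (A ∩ B) = {1, 2, 3, 4, 7, 8, 9, 10, 11}
Verification via A' ∪ B': A' = {1, 2, 4, 7, 8, 9, 11}, B' = {1, 3, 7, 8, 9, 10, 11}
A' ∪ B' = {1, 2, 3, 4, 7, 8, 9, 10, 11} ✓

{1, 2, 3, 4, 7, 8, 9, 10, 11}


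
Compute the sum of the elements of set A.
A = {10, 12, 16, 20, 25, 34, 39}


Set A = {10, 12, 16, 20, 25, 34, 39}
Sum = 10 + 12 + 16 + 20 + 25 + 34 + 39 = 156

156


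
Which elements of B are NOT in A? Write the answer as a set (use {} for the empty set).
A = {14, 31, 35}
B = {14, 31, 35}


Set A = {14, 31, 35}
Set B = {14, 31, 35}
Check each element of B against A:
14 ∈ A, 31 ∈ A, 35 ∈ A
Elements of B not in A: {}

{}


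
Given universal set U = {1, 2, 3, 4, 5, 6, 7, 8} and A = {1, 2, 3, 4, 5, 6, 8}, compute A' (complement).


Universal set U = {1, 2, 3, 4, 5, 6, 7, 8}
Set A = {1, 2, 3, 4, 5, 6, 8}
A' = U \ A = elements in U but not in A
Checking each element of U:
1 (in A, exclude), 2 (in A, exclude), 3 (in A, exclude), 4 (in A, exclude), 5 (in A, exclude), 6 (in A, exclude), 7 (not in A, include), 8 (in A, exclude)
A' = {7}

{7}


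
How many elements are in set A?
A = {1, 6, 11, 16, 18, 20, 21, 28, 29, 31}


Set A = {1, 6, 11, 16, 18, 20, 21, 28, 29, 31}
Listing elements: 1, 6, 11, 16, 18, 20, 21, 28, 29, 31
Counting: 10 elements
|A| = 10

10


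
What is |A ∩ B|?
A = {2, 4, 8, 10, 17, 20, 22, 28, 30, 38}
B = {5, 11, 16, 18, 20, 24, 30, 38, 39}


Set A = {2, 4, 8, 10, 17, 20, 22, 28, 30, 38}
Set B = {5, 11, 16, 18, 20, 24, 30, 38, 39}
A ∩ B = {20, 30, 38}
|A ∩ B| = 3

3


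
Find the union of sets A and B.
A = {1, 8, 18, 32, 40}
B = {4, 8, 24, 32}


Set A = {1, 8, 18, 32, 40}
Set B = {4, 8, 24, 32}
A ∪ B includes all elements in either set.
Elements from A: {1, 8, 18, 32, 40}
Elements from B not already included: {4, 24}
A ∪ B = {1, 4, 8, 18, 24, 32, 40}

{1, 4, 8, 18, 24, 32, 40}


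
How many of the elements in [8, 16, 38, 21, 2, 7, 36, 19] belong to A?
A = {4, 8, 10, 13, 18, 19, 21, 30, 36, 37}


Set A = {4, 8, 10, 13, 18, 19, 21, 30, 36, 37}
Candidates: [8, 16, 38, 21, 2, 7, 36, 19]
Check each candidate:
8 ∈ A, 16 ∉ A, 38 ∉ A, 21 ∈ A, 2 ∉ A, 7 ∉ A, 36 ∈ A, 19 ∈ A
Count of candidates in A: 4

4


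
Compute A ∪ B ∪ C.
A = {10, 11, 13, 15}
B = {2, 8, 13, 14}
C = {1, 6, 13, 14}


Set A = {10, 11, 13, 15}
Set B = {2, 8, 13, 14}
Set C = {1, 6, 13, 14}
First, A ∪ B = {2, 8, 10, 11, 13, 14, 15}
Then, (A ∪ B) ∪ C = {1, 2, 6, 8, 10, 11, 13, 14, 15}

{1, 2, 6, 8, 10, 11, 13, 14, 15}


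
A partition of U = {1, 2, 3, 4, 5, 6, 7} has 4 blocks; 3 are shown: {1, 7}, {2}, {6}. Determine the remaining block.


U = {1, 2, 3, 4, 5, 6, 7}
Shown blocks: {1, 7}, {2}, {6}
A partition's blocks are pairwise disjoint and cover U, so the missing block = U \ (union of shown blocks).
Union of shown blocks: {1, 2, 6, 7}
Missing block = U \ (union) = {3, 4, 5}

{3, 4, 5}


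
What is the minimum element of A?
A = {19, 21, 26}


Set A = {19, 21, 26}
Elements in ascending order: 19, 21, 26
The smallest element is 19.

19


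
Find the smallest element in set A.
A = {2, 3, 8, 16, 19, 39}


Set A = {2, 3, 8, 16, 19, 39}
Elements in ascending order: 2, 3, 8, 16, 19, 39
The smallest element is 2.

2


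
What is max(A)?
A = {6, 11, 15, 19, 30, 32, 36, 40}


Set A = {6, 11, 15, 19, 30, 32, 36, 40}
Elements in ascending order: 6, 11, 15, 19, 30, 32, 36, 40
The largest element is 40.

40


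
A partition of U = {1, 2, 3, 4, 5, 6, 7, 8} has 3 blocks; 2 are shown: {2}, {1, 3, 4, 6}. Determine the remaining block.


U = {1, 2, 3, 4, 5, 6, 7, 8}
Shown blocks: {2}, {1, 3, 4, 6}
A partition's blocks are pairwise disjoint and cover U, so the missing block = U \ (union of shown blocks).
Union of shown blocks: {1, 2, 3, 4, 6}
Missing block = U \ (union) = {5, 7, 8}

{5, 7, 8}


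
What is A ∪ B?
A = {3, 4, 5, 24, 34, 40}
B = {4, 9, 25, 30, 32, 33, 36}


Set A = {3, 4, 5, 24, 34, 40}
Set B = {4, 9, 25, 30, 32, 33, 36}
A ∪ B includes all elements in either set.
Elements from A: {3, 4, 5, 24, 34, 40}
Elements from B not already included: {9, 25, 30, 32, 33, 36}
A ∪ B = {3, 4, 5, 9, 24, 25, 30, 32, 33, 34, 36, 40}

{3, 4, 5, 9, 24, 25, 30, 32, 33, 34, 36, 40}
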